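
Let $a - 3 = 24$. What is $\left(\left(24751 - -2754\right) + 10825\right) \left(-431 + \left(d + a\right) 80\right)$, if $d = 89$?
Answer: $339182170$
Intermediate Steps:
$a = 27$ ($a = 3 + 24 = 27$)
$\left(\left(24751 - -2754\right) + 10825\right) \left(-431 + \left(d + a\right) 80\right) = \left(\left(24751 - -2754\right) + 10825\right) \left(-431 + \left(89 + 27\right) 80\right) = \left(\left(24751 + 2754\right) + 10825\right) \left(-431 + 116 \cdot 80\right) = \left(27505 + 10825\right) \left(-431 + 9280\right) = 38330 \cdot 8849 = 339182170$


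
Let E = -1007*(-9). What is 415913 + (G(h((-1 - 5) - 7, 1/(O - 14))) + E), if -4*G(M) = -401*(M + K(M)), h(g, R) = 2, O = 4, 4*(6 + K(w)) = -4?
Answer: 1697899/4 ≈ 4.2448e+5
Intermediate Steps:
K(w) = -7 (K(w) = -6 + (1/4)*(-4) = -6 - 1 = -7)
G(M) = -2807/4 + 401*M/4 (G(M) = -(-401)*(M - 7)/4 = -(-401)*(-7 + M)/4 = -(2807 - 401*M)/4 = -2807/4 + 401*M/4)
E = 9063
415913 + (G(h((-1 - 5) - 7, 1/(O - 14))) + E) = 415913 + ((-2807/4 + (401/4)*2) + 9063) = 415913 + ((-2807/4 + 401/2) + 9063) = 415913 + (-2005/4 + 9063) = 415913 + 34247/4 = 1697899/4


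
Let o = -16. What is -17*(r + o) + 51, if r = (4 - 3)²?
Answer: 306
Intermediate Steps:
r = 1 (r = 1² = 1)
-17*(r + o) + 51 = -17*(1 - 16) + 51 = -17*(-15) + 51 = 255 + 51 = 306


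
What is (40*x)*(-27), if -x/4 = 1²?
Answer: 4320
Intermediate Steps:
x = -4 (x = -4*1² = -4*1 = -4)
(40*x)*(-27) = (40*(-4))*(-27) = -160*(-27) = 4320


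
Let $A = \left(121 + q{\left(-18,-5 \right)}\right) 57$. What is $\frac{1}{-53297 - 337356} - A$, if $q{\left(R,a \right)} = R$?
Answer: $- \frac{2293523764}{390653} \approx -5871.0$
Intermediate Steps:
$A = 5871$ ($A = \left(121 - 18\right) 57 = 103 \cdot 57 = 5871$)
$\frac{1}{-53297 - 337356} - A = \frac{1}{-53297 - 337356} - 5871 = \frac{1}{-390653} - 5871 = - \frac{1}{390653} - 5871 = - \frac{2293523764}{390653}$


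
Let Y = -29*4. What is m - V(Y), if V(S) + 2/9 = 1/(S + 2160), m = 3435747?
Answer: 63204005891/18396 ≈ 3.4357e+6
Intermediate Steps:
Y = -116
V(S) = -2/9 + 1/(2160 + S) (V(S) = -2/9 + 1/(S + 2160) = -2/9 + 1/(2160 + S))
m - V(Y) = 3435747 - (-4311 - 2*(-116))/(9*(2160 - 116)) = 3435747 - (-4311 + 232)/(9*2044) = 3435747 - (-4079)/(9*2044) = 3435747 - 1*(-4079/18396) = 3435747 + 4079/18396 = 63204005891/18396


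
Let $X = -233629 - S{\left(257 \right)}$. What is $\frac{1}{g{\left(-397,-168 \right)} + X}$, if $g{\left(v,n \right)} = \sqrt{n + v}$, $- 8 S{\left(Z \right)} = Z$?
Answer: $- \frac{2990040}{698464007357} - \frac{64 i \sqrt{565}}{3492320036785} \approx -4.2809 \cdot 10^{-6} - 4.356 \cdot 10^{-10} i$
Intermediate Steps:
$S{\left(Z \right)} = - \frac{Z}{8}$
$X = - \frac{1868775}{8}$ ($X = -233629 - \left(- \frac{1}{8}\right) 257 = -233629 - - \frac{257}{8} = -233629 + \frac{257}{8} = - \frac{1868775}{8} \approx -2.336 \cdot 10^{5}$)
$\frac{1}{g{\left(-397,-168 \right)} + X} = \frac{1}{\sqrt{-168 - 397} - \frac{1868775}{8}} = \frac{1}{\sqrt{-565} - \frac{1868775}{8}} = \frac{1}{i \sqrt{565} - \frac{1868775}{8}} = \frac{1}{- \frac{1868775}{8} + i \sqrt{565}}$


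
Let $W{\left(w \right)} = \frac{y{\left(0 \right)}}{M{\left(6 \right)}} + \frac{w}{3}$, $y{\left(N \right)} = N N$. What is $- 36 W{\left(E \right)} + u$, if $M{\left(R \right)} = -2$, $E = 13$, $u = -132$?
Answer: $-288$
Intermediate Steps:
$y{\left(N \right)} = N^{2}$
$W{\left(w \right)} = \frac{w}{3}$ ($W{\left(w \right)} = \frac{0^{2}}{-2} + \frac{w}{3} = 0 \left(- \frac{1}{2}\right) + w \frac{1}{3} = 0 + \frac{w}{3} = \frac{w}{3}$)
$- 36 W{\left(E \right)} + u = - 36 \cdot \frac{1}{3} \cdot 13 - 132 = \left(-36\right) \frac{13}{3} - 132 = -156 - 132 = -288$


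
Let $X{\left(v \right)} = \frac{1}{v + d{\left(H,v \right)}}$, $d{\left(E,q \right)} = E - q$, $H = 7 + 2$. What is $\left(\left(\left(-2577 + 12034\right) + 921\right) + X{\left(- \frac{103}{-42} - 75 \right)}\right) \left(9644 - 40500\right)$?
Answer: $- \frac{2882042968}{9} \approx -3.2023 \cdot 10^{8}$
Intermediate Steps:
$H = 9$
$X{\left(v \right)} = \frac{1}{9}$ ($X{\left(v \right)} = \frac{1}{v - \left(-9 + v\right)} = \frac{1}{9}$)
$\left(\left(\left(-2577 + 12034\right) + 921\right) + X{\left(- \frac{103}{-42} - 75 \right)}\right) \left(9644 - 40500\right) = \left(\left(\left(-2577 + 12034\right) + 921\right) + \frac{1}{9}\right) \left(9644 - 40500\right) = \left(\left(9457 + 921\right) + \frac{1}{9}\right) \left(-30856\right) = \left(10378 + \frac{1}{9}\right) \left(-30856\right) = \frac{93403}{9} \left(-30856\right) = - \frac{2882042968}{9}$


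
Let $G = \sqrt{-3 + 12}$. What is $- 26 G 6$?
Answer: $-468$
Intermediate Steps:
$G = 3$ ($G = \sqrt{9} = 3$)
$- 26 G 6 = - 26 \cdot 3 \cdot 6 = - 78 \cdot 6 = \left(-1\right) 468 = -468$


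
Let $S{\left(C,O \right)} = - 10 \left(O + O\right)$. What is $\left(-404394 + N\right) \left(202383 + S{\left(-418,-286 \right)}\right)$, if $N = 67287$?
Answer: $-70152978021$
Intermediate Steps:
$S{\left(C,O \right)} = - 20 O$ ($S{\left(C,O \right)} = - 10 \cdot 2 O = - 20 O$)
$\left(-404394 + N\right) \left(202383 + S{\left(-418,-286 \right)}\right) = \left(-404394 + 67287\right) \left(202383 - -5720\right) = - 337107 \left(202383 + 5720\right) = \left(-337107\right) 208103 = -70152978021$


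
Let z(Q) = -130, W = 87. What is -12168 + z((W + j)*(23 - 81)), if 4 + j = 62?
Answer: -12298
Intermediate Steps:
j = 58 (j = -4 + 62 = 58)
-12168 + z((W + j)*(23 - 81)) = -12168 - 130 = -12298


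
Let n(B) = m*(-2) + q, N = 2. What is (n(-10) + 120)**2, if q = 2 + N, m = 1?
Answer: 14884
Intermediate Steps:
q = 4 (q = 2 + 2 = 4)
n(B) = 2 (n(B) = 1*(-2) + 4 = -2 + 4 = 2)
(n(-10) + 120)**2 = (2 + 120)**2 = 122**2 = 14884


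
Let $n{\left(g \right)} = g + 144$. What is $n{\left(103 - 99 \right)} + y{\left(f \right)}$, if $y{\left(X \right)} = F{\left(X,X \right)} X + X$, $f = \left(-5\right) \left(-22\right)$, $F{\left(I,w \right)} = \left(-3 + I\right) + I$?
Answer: $24128$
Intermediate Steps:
$F{\left(I,w \right)} = -3 + 2 I$
$n{\left(g \right)} = 144 + g$
$f = 110$
$y{\left(X \right)} = X + X \left(-3 + 2 X\right)$ ($y{\left(X \right)} = \left(-3 + 2 X\right) X + X = X \left(-3 + 2 X\right) + X = X + X \left(-3 + 2 X\right)$)
$n{\left(103 - 99 \right)} + y{\left(f \right)} = \left(144 + \left(103 - 99\right)\right) + 2 \cdot 110 \left(-1 + 110\right) = \left(144 + 4\right) + 2 \cdot 110 \cdot 109 = 148 + 23980 = 24128$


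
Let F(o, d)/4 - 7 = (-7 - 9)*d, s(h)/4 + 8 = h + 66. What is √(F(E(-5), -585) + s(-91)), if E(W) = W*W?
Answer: 2*√9334 ≈ 193.23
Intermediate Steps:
s(h) = 232 + 4*h (s(h) = -32 + 4*(h + 66) = -32 + 4*(66 + h) = -32 + (264 + 4*h) = 232 + 4*h)
E(W) = W²
F(o, d) = 28 - 64*d (F(o, d) = 28 + 4*((-7 - 9)*d) = 28 + 4*(-16*d) = 28 - 64*d)
√(F(E(-5), -585) + s(-91)) = √((28 - 64*(-585)) + (232 + 4*(-91))) = √((28 + 37440) + (232 - 364)) = √(37468 - 132) = √37336 = 2*√9334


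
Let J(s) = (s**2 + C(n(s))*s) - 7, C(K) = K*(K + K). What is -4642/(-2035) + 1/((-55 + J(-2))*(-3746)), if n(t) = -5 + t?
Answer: 401526433/176024540 ≈ 2.2811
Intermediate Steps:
C(K) = 2*K**2 (C(K) = K*(2*K) = 2*K**2)
J(s) = -7 + s**2 + 2*s*(-5 + s)**2 (J(s) = (s**2 + (2*(-5 + s)**2)*s) - 7 = (s**2 + 2*s*(-5 + s)**2) - 7 = -7 + s**2 + 2*s*(-5 + s)**2)
-4642/(-2035) + 1/((-55 + J(-2))*(-3746)) = -4642/(-2035) + 1/((-55 + (-7 + (-2)**2 + 2*(-2)*(-5 - 2)**2))*(-3746)) = -4642*(-1/2035) - 1/3746/(-55 + (-7 + 4 + 2*(-2)*(-7)**2)) = 422/185 - 1/3746/(-55 + (-7 + 4 + 2*(-2)*49)) = 422/185 - 1/3746/(-55 + (-7 + 4 - 196)) = 422/185 - 1/3746/(-55 - 199) = 422/185 - 1/3746/(-254) = 422/185 - 1/254*(-1/3746) = 422/185 + 1/951484 = 401526433/176024540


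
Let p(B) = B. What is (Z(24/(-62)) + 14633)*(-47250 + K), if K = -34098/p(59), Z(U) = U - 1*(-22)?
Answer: -1281945793464/1829 ≈ -7.0090e+8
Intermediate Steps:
Z(U) = 22 + U (Z(U) = U + 22 = 22 + U)
K = -34098/59 ≈ -577.93
(Z(24/(-62)) + 14633)*(-47250 + K) = ((22 + 24/(-62)) + 14633)*(-47250 - 34098/59) = ((22 + 24*(-1/62)) + 14633)*(-2821848/59) = ((22 - 12/31) + 14633)*(-2821848/59) = (670/31 + 14633)*(-2821848/59) = (454293/31)*(-2821848/59) = -1281945793464/1829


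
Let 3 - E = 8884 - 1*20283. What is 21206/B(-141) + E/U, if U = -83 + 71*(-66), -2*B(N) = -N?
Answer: -203870510/672429 ≈ -303.19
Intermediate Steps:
B(N) = N/2 (B(N) = -(-1)*N/2 = N/2)
U = -4769 (U = -83 - 4686 = -4769)
E = 11402 (E = 3 - (8884 - 1*20283) = 3 - (8884 - 20283) = 3 - 1*(-11399) = 3 + 11399 = 11402)
21206/B(-141) + E/U = 21206/(((½)*(-141))) + 11402/(-4769) = 21206/(-141/2) + 11402*(-1/4769) = 21206*(-2/141) - 11402/4769 = -42412/141 - 11402/4769 = -203870510/672429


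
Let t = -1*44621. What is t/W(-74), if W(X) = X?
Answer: 44621/74 ≈ 602.99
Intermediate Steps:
t = -44621
t/W(-74) = -44621/(-74) = -44621*(-1/74) = 44621/74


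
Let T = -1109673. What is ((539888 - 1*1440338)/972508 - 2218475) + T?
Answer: -1618325727817/486254 ≈ -3.3281e+6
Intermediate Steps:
((539888 - 1*1440338)/972508 - 2218475) + T = ((539888 - 1*1440338)/972508 - 2218475) - 1109673 = ((539888 - 1440338)*(1/972508) - 2218475) - 1109673 = (-900450*1/972508 - 2218475) - 1109673 = (-450225/486254 - 2218475) - 1109673 = -1078742792875/486254 - 1109673 = -1618325727817/486254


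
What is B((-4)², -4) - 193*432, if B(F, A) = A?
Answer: -83380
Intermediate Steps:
B((-4)², -4) - 193*432 = -4 - 193*432 = -4 - 83376 = -83380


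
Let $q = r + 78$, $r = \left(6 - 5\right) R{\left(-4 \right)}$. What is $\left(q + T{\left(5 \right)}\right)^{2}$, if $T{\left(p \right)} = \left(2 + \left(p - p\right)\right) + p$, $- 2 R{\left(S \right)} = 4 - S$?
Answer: $6561$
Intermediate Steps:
$R{\left(S \right)} = -2 + \frac{S}{2}$ ($R{\left(S \right)} = - \frac{4 - S}{2} = -2 + \frac{S}{2}$)
$r = -4$ ($r = \left(6 - 5\right) \left(-2 + \frac{1}{2} \left(-4\right)\right) = 1 \left(-2 - 2\right) = 1 \left(-4\right) = -4$)
$q = 74$ ($q = -4 + 78 = 74$)
$T{\left(p \right)} = 2 + p$ ($T{\left(p \right)} = \left(2 + 0\right) + p = 2 + p$)
$\left(q + T{\left(5 \right)}\right)^{2} = \left(74 + \left(2 + 5\right)\right)^{2} = \left(74 + 7\right)^{2} = 81^{2} = 6561$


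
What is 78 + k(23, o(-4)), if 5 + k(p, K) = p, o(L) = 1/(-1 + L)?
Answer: 96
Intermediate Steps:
k(p, K) = -5 + p
78 + k(23, o(-4)) = 78 + (-5 + 23) = 78 + 18 = 96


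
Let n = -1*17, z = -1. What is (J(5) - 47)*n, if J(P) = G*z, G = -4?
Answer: 731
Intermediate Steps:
J(P) = 4 (J(P) = -4*(-1) = 4)
n = -17
(J(5) - 47)*n = (4 - 47)*(-17) = -43*(-17) = 731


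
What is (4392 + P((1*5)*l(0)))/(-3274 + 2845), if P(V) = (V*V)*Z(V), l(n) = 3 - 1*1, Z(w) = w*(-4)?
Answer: -392/429 ≈ -0.91375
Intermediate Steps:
Z(w) = -4*w
l(n) = 2 (l(n) = 3 - 1 = 2)
P(V) = -4*V**3 (P(V) = (V*V)*(-4*V) = V**2*(-4*V) = -4*V**3)
(4392 + P((1*5)*l(0)))/(-3274 + 2845) = (4392 - 4*((1*5)*2)**3)/(-3274 + 2845) = (4392 - 4*(5*2)**3)/(-429) = (4392 - 4*10**3)*(-1/429) = (4392 - 4*1000)*(-1/429) = (4392 - 4000)*(-1/429) = 392*(-1/429) = -392/429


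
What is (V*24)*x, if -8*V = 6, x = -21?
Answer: 378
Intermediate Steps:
V = -¾ (V = -⅛*6 = -¾ ≈ -0.75000)
(V*24)*x = -¾*24*(-21) = -18*(-21) = 378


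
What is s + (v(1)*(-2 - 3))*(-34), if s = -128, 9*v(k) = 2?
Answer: -812/9 ≈ -90.222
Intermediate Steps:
v(k) = 2/9 (v(k) = (⅑)*2 = 2/9)
s + (v(1)*(-2 - 3))*(-34) = -128 + (2*(-2 - 3)/9)*(-34) = -128 + ((2/9)*(-5))*(-34) = -128 - 10/9*(-34) = -128 + 340/9 = -812/9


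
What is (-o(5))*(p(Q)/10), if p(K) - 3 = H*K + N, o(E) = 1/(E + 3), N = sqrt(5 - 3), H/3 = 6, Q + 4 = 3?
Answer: 3/16 - sqrt(2)/80 ≈ 0.16982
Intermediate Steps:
Q = -1 (Q = -4 + 3 = -1)
H = 18 (H = 3*6 = 18)
N = sqrt(2) ≈ 1.4142
o(E) = 1/(3 + E)
p(K) = 3 + sqrt(2) + 18*K (p(K) = 3 + (18*K + sqrt(2)) = 3 + (sqrt(2) + 18*K) = 3 + sqrt(2) + 18*K)
(-o(5))*(p(Q)/10) = (-1/(3 + 5))*((3 + sqrt(2) + 18*(-1))/10) = (-1/8)*((3 + sqrt(2) - 18)*(1/10)) = (-1*1/8)*((-15 + sqrt(2))*(1/10)) = -(-3/2 + sqrt(2)/10)/8 = 3/16 - sqrt(2)/80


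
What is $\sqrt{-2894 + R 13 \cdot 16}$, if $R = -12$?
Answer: $7 i \sqrt{110} \approx 73.417 i$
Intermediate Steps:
$\sqrt{-2894 + R 13 \cdot 16} = \sqrt{-2894 + \left(-12\right) 13 \cdot 16} = \sqrt{-2894 - 2496} = \sqrt{-5390} = 7 i \sqrt{110}$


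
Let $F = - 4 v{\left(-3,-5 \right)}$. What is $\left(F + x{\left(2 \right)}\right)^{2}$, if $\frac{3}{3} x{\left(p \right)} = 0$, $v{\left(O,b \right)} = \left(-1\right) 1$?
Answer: $16$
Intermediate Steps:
$v{\left(O,b \right)} = -1$
$x{\left(p \right)} = 0$
$F = 4$ ($F = \left(-4\right) \left(-1\right) = 4$)
$\left(F + x{\left(2 \right)}\right)^{2} = \left(4 + 0\right)^{2} = 4^{2} = 16$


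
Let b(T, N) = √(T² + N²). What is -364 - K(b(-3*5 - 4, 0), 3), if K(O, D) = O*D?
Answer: -421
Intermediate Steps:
b(T, N) = √(N² + T²)
K(O, D) = D*O
-364 - K(b(-3*5 - 4, 0), 3) = -364 - 3*√(0² + (-3*5 - 4)²) = -364 - 3*√(0 + (-15 - 4)²) = -364 - 3*√(0 + (-19)²) = -364 - 3*√(0 + 361) = -364 - 3*√361 = -364 - 3*19 = -364 - 1*57 = -364 - 57 = -421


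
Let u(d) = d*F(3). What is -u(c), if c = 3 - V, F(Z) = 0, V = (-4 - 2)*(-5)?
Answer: 0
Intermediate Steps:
V = 30 (V = -6*(-5) = 30)
c = -27 (c = 3 - 1*30 = 3 - 30 = -27)
u(d) = 0 (u(d) = d*0 = 0)
-u(c) = -1*0 = 0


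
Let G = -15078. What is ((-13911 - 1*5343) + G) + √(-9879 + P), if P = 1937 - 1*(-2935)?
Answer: -34332 + I*√5007 ≈ -34332.0 + 70.76*I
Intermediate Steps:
P = 4872 (P = 1937 + 2935 = 4872)
((-13911 - 1*5343) + G) + √(-9879 + P) = ((-13911 - 1*5343) - 15078) + √(-9879 + 4872) = ((-13911 - 5343) - 15078) + √(-5007) = (-19254 - 15078) + I*√5007 = -34332 + I*√5007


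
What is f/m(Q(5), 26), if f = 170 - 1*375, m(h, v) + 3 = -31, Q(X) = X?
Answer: 205/34 ≈ 6.0294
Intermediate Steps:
m(h, v) = -34 (m(h, v) = -3 - 31 = -34)
f = -205 (f = 170 - 375 = -205)
f/m(Q(5), 26) = -205/(-34) = -205*(-1/34) = 205/34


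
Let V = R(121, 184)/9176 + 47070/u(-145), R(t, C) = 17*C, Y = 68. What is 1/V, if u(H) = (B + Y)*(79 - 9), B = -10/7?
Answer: 534502/5581135 ≈ 0.095769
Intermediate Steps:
B = -10/7 (B = -10*1/7 = -10/7 ≈ -1.4286)
u(H) = 4660 (u(H) = (-10/7 + 68)*(79 - 9) = (466/7)*70 = 4660)
V = 5581135/534502 (V = (17*184)/9176 + 47070/4660 = 3128*(1/9176) + 47070*(1/4660) = 391/1147 + 4707/466 = 5581135/534502 ≈ 10.442)
1/V = 1/(5581135/534502) = 534502/5581135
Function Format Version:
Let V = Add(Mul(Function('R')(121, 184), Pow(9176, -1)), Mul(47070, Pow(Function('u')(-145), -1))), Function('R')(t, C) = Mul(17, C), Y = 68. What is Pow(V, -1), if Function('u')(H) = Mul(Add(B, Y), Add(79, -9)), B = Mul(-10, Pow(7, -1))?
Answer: Rational(534502, 5581135) ≈ 0.095769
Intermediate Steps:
B = Rational(-10, 7) (B = Mul(-10, Rational(1, 7)) = Rational(-10, 7) ≈ -1.4286)
Function('u')(H) = 4660 (Function('u')(H) = Mul(Add(Rational(-10, 7), 68), Add(79, -9)) = Mul(Rational(466, 7), 70) = 4660)
V = Rational(5581135, 534502) (V = Add(Mul(Mul(17, 184), Pow(9176, -1)), Mul(47070, Pow(4660, -1))) = Add(Mul(3128, Rational(1, 9176)), Mul(47070, Rational(1, 4660))) = Add(Rational(391, 1147), Rational(4707, 466)) = Rational(5581135, 534502) ≈ 10.442)
Pow(V, -1) = Pow(Rational(5581135, 534502), -1) = Rational(534502, 5581135)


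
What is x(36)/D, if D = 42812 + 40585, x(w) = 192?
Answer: 64/27799 ≈ 0.0023022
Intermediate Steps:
D = 83397
x(36)/D = 192/83397 = 192*(1/83397) = 64/27799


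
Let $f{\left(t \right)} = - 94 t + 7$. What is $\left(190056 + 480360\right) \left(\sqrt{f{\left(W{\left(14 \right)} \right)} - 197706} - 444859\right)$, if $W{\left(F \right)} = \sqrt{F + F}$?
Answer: $-298240591344 + 670416 i \sqrt{197699 + 188 \sqrt{7}} \approx -2.9824 \cdot 10^{11} + 2.9846 \cdot 10^{8} i$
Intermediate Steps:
$W{\left(F \right)} = \sqrt{2} \sqrt{F}$ ($W{\left(F \right)} = \sqrt{2 F} = \sqrt{2} \sqrt{F}$)
$f{\left(t \right)} = 7 - 94 t$
$\left(190056 + 480360\right) \left(\sqrt{f{\left(W{\left(14 \right)} \right)} - 197706} - 444859\right) = \left(190056 + 480360\right) \left(\sqrt{\left(7 - 94 \sqrt{2} \sqrt{14}\right) - 197706} - 444859\right) = 670416 \left(\sqrt{\left(7 - 94 \cdot 2 \sqrt{7}\right) - 197706} - 444859\right) = 670416 \left(\sqrt{\left(7 - 188 \sqrt{7}\right) - 197706} - 444859\right) = 670416 \left(\sqrt{-197699 - 188 \sqrt{7}} - 444859\right) = 670416 \left(-444859 + \sqrt{-197699 - 188 \sqrt{7}}\right) = -298240591344 + 670416 \sqrt{-197699 - 188 \sqrt{7}}$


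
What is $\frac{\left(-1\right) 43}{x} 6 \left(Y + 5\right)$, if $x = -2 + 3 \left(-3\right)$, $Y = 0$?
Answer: $\frac{1290}{11} \approx 117.27$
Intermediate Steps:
$x = -11$ ($x = -2 - 9 = -11$)
$\frac{\left(-1\right) 43}{x} 6 \left(Y + 5\right) = \frac{\left(-1\right) 43}{-11} \cdot 6 \left(0 + 5\right) = \left(-43\right) \left(- \frac{1}{11}\right) 6 \cdot 5 = \frac{43}{11} \cdot 30 = \frac{1290}{11}$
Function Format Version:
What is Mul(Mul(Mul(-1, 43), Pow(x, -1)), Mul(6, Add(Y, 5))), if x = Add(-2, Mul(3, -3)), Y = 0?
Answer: Rational(1290, 11) ≈ 117.27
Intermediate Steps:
x = -11 (x = Add(-2, -9) = -11)
Mul(Mul(Mul(-1, 43), Pow(x, -1)), Mul(6, Add(Y, 5))) = Mul(Mul(Mul(-1, 43), Pow(-11, -1)), Mul(6, Add(0, 5))) = Mul(Mul(-43, Rational(-1, 11)), Mul(6, 5)) = Mul(Rational(43, 11), 30) = Rational(1290, 11)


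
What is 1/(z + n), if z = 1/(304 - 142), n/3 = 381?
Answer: 162/185167 ≈ 0.00087489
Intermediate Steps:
n = 1143 (n = 3*381 = 1143)
z = 1/162 ≈ 0.0061728
1/(z + n) = 1/(1/162 + 1143) = 1/(185167/162) = 162/185167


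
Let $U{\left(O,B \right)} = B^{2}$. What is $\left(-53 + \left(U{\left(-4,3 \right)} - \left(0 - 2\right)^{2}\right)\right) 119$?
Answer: $-5712$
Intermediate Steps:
$\left(-53 + \left(U{\left(-4,3 \right)} - \left(0 - 2\right)^{2}\right)\right) 119 = \left(-53 + \left(3^{2} - \left(0 - 2\right)^{2}\right)\right) 119 = \left(-53 + \left(9 - \left(-2\right)^{2}\right)\right) 119 = \left(-53 + \left(9 - 4\right)\right) 119 = \left(-53 + 5\right) 119 = \left(-48\right) 119 = -5712$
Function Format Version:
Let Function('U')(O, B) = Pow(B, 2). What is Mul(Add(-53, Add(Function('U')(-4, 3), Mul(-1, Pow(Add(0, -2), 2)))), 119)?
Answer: -5712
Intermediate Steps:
Mul(Add(-53, Add(Function('U')(-4, 3), Mul(-1, Pow(Add(0, -2), 2)))), 119) = Mul(Add(-53, Add(Pow(3, 2), Mul(-1, Pow(Add(0, -2), 2)))), 119) = Mul(Add(-53, Add(9, Mul(-1, Pow(-2, 2)))), 119) = Mul(Add(-53, Add(9, Mul(-1, 4))), 119) = Mul(Add(-53, Add(9, -4)), 119) = Mul(Add(-53, 5), 119) = Mul(-48, 119) = -5712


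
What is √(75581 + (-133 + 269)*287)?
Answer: √114613 ≈ 338.55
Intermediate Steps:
√(75581 + (-133 + 269)*287) = √(75581 + 136*287) = √(75581 + 39032) = √114613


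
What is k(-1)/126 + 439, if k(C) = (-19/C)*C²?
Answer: 55333/126 ≈ 439.15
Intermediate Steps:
k(C) = -19*C
k(-1)/126 + 439 = -19*(-1)/126 + 439 = 19*(1/126) + 439 = 19/126 + 439 = 55333/126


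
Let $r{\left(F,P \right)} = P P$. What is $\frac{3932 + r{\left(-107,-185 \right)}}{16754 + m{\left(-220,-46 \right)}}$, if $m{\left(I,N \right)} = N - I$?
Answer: $\frac{1659}{736} \approx 2.2541$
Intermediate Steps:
$r{\left(F,P \right)} = P^{2}$
$\frac{3932 + r{\left(-107,-185 \right)}}{16754 + m{\left(-220,-46 \right)}} = \frac{3932 + \left(-185\right)^{2}}{16754 - -174} = \frac{3932 + 34225}{16754 + \left(-46 + 220\right)} = \frac{38157}{16754 + 174} = \frac{38157}{16928} = 38157 \cdot \frac{1}{16928} = \frac{1659}{736}$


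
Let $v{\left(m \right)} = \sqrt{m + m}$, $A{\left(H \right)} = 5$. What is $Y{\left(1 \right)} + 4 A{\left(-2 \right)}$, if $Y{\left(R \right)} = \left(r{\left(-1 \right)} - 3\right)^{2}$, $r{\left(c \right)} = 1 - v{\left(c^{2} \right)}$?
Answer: $26 + 4 \sqrt{2} \approx 31.657$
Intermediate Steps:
$v{\left(m \right)} = \sqrt{2} \sqrt{m}$ ($v{\left(m \right)} = \sqrt{2 m} = \sqrt{2} \sqrt{m}$)
$r{\left(c \right)} = 1 - \sqrt{2} \sqrt{c^{2}}$
$Y{\left(R \right)} = \left(-2 - \sqrt{2}\right)^{2}$ ($Y{\left(R \right)} = \left(\left(1 - \sqrt{2} \sqrt{\left(-1\right)^{2}}\right) - 3\right)^{2} = \left(\left(1 - \sqrt{2} \sqrt{1}\right) - 3\right)^{2} = \left(\left(1 - \sqrt{2} \cdot 1\right) - 3\right)^{2} = \left(\left(1 - \sqrt{2}\right) - 3\right)^{2} = \left(-2 - \sqrt{2}\right)^{2}$)
$Y{\left(1 \right)} + 4 A{\left(-2 \right)} = \left(2 + \sqrt{2}\right)^{2} + 4 \cdot 5 = \left(2 + \sqrt{2}\right)^{2} + 20 = 20 + \left(2 + \sqrt{2}\right)^{2}$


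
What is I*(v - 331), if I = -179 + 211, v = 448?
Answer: 3744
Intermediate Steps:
I = 32
I*(v - 331) = 32*(448 - 331) = 32*117 = 3744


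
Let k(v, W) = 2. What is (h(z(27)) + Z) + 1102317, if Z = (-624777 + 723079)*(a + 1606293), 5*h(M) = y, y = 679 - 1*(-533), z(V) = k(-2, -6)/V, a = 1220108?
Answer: 1389209868307/5 ≈ 2.7784e+11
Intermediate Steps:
z(V) = 2/V
y = 1212 (y = 679 + 533 = 1212)
h(M) = 1212/5 (h(M) = (1/5)*1212 = 1212/5)
Z = 277840871102 (Z = (-624777 + 723079)*(1220108 + 1606293) = 98302*2826401 = 277840871102)
(h(z(27)) + Z) + 1102317 = (1212/5 + 277840871102) + 1102317 = 1389204356722/5 + 1102317 = 1389209868307/5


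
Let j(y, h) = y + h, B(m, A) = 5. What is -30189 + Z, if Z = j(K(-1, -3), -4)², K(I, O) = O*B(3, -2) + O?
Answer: -29705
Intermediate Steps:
K(I, O) = 6*O (K(I, O) = O*5 + O = 5*O + O = 6*O)
j(y, h) = h + y
Z = 484 (Z = (-4 + 6*(-3))² = (-4 - 18)² = (-22)² = 484)
-30189 + Z = -30189 + 484 = -29705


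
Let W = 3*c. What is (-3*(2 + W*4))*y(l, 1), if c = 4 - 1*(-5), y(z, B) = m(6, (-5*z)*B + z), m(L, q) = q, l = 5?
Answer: 6600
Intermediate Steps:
y(z, B) = z - 5*B*z (y(z, B) = (-5*z)*B + z = -5*B*z + z = z - 5*B*z)
c = 9 (c = 4 + 5 = 9)
W = 27 (W = 3*9 = 27)
(-3*(2 + W*4))*y(l, 1) = (-3*(2 + 27*4))*(5*(1 - 5*1)) = (-3*(2 + 108))*(5*(1 - 5)) = (-3*110)*(5*(-4)) = -330*(-20) = 6600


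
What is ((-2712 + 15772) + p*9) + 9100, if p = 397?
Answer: 25733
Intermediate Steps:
((-2712 + 15772) + p*9) + 9100 = ((-2712 + 15772) + 397*9) + 9100 = (13060 + 3573) + 9100 = 16633 + 9100 = 25733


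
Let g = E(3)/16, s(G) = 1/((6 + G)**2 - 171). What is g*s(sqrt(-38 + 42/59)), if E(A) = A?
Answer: -177*I/(1920*sqrt(1298) + 162640*I) ≈ -0.00092158 - 0.00039196*I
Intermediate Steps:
s(G) = 1/(-171 + (6 + G)**2)
g = 3/16 ≈ 0.18750
g*s(sqrt(-38 + 42/59)) = 3/(16*(-171 + (6 + sqrt(-38 + 42/59))**2)) = 3/(16*(-171 + (6 + sqrt(-2200/59))**2)) = 3/(16*(-171 + (6 + 10*I*sqrt(1298)/59)**2))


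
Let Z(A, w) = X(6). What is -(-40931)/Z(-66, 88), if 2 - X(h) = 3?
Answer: -40931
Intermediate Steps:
X(h) = -1 (X(h) = 2 - 1*3 = 2 - 3 = -1)
Z(A, w) = -1
-(-40931)/Z(-66, 88) = -(-40931)/(-1) = -(-40931)*(-1) = -61*671 = -40931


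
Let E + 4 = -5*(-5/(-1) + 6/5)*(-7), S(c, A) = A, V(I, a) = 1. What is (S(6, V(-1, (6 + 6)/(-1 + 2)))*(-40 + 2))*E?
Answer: -8094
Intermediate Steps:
E = 213 (E = -4 - 5*(-5/(-1) + 6/5)*(-7) = -4 - 5*(-5*(-1) + 6*(⅕))*(-7) = -4 - 5*(5 + 6/5)*(-7) = -4 - 5*31/5*(-7) = -4 - 31*(-7) = -4 + 217 = 213)
(S(6, V(-1, (6 + 6)/(-1 + 2)))*(-40 + 2))*E = (1*(-40 + 2))*213 = (1*(-38))*213 = -38*213 = -8094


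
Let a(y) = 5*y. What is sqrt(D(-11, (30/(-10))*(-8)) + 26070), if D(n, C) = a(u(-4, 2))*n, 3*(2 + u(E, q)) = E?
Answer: 2*sqrt(59070)/3 ≈ 162.03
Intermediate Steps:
u(E, q) = -2 + E/3
D(n, C) = -50*n/3 (D(n, C) = (5*(-2 + (1/3)*(-4)))*n = (5*(-2 - 4/3))*n = (5*(-10/3))*n = -50*n/3)
sqrt(D(-11, (30/(-10))*(-8)) + 26070) = sqrt(-50/3*(-11) + 26070) = sqrt(550/3 + 26070) = sqrt(78760/3) = 2*sqrt(59070)/3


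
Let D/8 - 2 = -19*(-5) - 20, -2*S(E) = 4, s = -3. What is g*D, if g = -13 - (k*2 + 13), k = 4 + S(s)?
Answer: -18480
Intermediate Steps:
S(E) = -2 (S(E) = -½*4 = -2)
k = 2 (k = 4 - 2 = 2)
D = 616 (D = 16 + 8*(-19*(-5) - 20) = 16 + 8*(95 - 20) = 16 + 8*75 = 16 + 600 = 616)
g = -30 (g = -13 - (2*2 + 13) = -13 - (4 + 13) = -13 - 1*17 = -13 - 17 = -30)
g*D = -30*616 = -18480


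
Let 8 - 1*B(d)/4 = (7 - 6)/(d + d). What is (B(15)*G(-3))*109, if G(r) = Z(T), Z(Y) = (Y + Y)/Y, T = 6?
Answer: 104204/15 ≈ 6946.9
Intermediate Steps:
Z(Y) = 2 (Z(Y) = (2*Y)/Y = 2)
G(r) = 2
B(d) = 32 - 2/d (B(d) = 32 - 4*(7 - 6)/(d + d) = 32 - 4/(2*d) = 32 - 4*1/(2*d) = 32 - 2/d)
(B(15)*G(-3))*109 = ((32 - 2/15)*2)*109 = ((478/15)*2)*109 = (956/15)*109 = 104204/15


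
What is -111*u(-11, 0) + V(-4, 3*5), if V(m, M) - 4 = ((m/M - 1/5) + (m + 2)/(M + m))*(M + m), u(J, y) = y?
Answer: -47/15 ≈ -3.1333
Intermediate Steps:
V(m, M) = 4 + (M + m)*(-⅕ + m/M + (2 + m)/(M + m)) (V(m, M) = 4 + ((m/M - 1/5) + (m + 2)/(M + m))*(M + m) = 4 + ((m/M - 1*⅕) + (2 + m)/(M + m))*(M + m) = 4 + ((m/M - ⅕) + (2 + m)/(M + m))*(M + m) = 4 + ((-⅕ + m/M) + (2 + m)/(M + m))*(M + m) = 4 + (-⅕ + m/M + (2 + m)/(M + m))*(M + m) = 4 + (M + m)*(-⅕ + m/M + (2 + m)/(M + m)))
-111*u(-11, 0) + V(-4, 3*5) = -111*0 + ((-4)² + (3*5)*(30 - 3*5 + 9*(-4))/5)/((3*5)) = 0 + (16 + (⅕)*15*(30 - 1*15 - 36))/15 = 0 + (16 + (⅕)*15*(30 - 15 - 36))/15 = 0 + (16 + (⅕)*15*(-21))/15 = 0 + (16 - 63)/15 = 0 + (1/15)*(-47) = 0 - 47/15 = -47/15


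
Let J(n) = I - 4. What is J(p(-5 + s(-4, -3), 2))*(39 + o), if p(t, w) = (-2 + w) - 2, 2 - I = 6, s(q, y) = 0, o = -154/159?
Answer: -48376/159 ≈ -304.25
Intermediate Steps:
o = -154/159 (o = -154*1/159 = -154/159 ≈ -0.96855)
I = -4 (I = 2 - 1*6 = 2 - 6 = -4)
p(t, w) = -4 + w
J(n) = -8 (J(n) = -4 - 4 = -8)
J(p(-5 + s(-4, -3), 2))*(39 + o) = -8*(39 - 154/159) = -8*6047/159 = -48376/159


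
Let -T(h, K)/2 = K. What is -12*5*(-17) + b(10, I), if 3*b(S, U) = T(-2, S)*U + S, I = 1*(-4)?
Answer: 1050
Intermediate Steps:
I = -4
T(h, K) = -2*K
b(S, U) = S/3 - 2*S*U/3 (b(S, U) = ((-2*S)*U + S)/3 = (-2*S*U + S)/3 = (S - 2*S*U)/3 = S/3 - 2*S*U/3)
-12*5*(-17) + b(10, I) = -12*5*(-17) + (⅓)*10*(1 - 2*(-4)) = -60*(-17) + (⅓)*10*(1 + 8) = 1020 + (⅓)*10*9 = 1020 + 30 = 1050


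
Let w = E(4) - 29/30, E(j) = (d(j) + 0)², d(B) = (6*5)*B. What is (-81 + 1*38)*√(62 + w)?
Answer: -43*√13014930/30 ≈ -5170.9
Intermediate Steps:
d(B) = 30*B
E(j) = 900*j² (E(j) = (30*j + 0)² = (30*j)² = 900*j²)
w = 431971/30 (w = 900*4² - 29/30 = 900*16 - 29*1/30 = 14400 - 29/30 = 431971/30 ≈ 14399.)
(-81 + 1*38)*√(62 + w) = (-81 + 1*38)*√(62 + 431971/30) = (-81 + 38)*√(433831/30) = -43*√13014930/30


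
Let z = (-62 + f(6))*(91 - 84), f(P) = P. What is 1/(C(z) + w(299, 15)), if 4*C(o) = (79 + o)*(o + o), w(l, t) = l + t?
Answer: 1/61662 ≈ 1.6217e-5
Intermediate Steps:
z = -392 (z = (-62 + 6)*(91 - 84) = -56*7 = -392)
C(o) = o*(79 + o)/2 (C(o) = ((79 + o)*(o + o))/4 = ((79 + o)*(2*o))/4 = (2*o*(79 + o))/4 = o*(79 + o)/2)
1/(C(z) + w(299, 15)) = 1/((½)*(-392)*(79 - 392) + (299 + 15)) = 1/((½)*(-392)*(-313) + 314) = 1/(61348 + 314) = 1/61662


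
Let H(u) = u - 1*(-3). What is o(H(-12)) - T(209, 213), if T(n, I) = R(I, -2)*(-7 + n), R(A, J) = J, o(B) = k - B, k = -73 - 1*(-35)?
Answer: 375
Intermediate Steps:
H(u) = 3 + u (H(u) = u + 3 = 3 + u)
k = -38 (k = -73 + 35 = -38)
o(B) = -38 - B
T(n, I) = 14 - 2*n (T(n, I) = -2*(-7 + n) = 14 - 2*n)
o(H(-12)) - T(209, 213) = (-38 - (3 - 12)) - (14 - 2*209) = (-38 - 1*(-9)) - (14 - 418) = (-38 + 9) - 1*(-404) = -29 + 404 = 375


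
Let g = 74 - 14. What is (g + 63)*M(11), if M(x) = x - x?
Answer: 0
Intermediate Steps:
M(x) = 0
g = 60
(g + 63)*M(11) = (60 + 63)*0 = 123*0 = 0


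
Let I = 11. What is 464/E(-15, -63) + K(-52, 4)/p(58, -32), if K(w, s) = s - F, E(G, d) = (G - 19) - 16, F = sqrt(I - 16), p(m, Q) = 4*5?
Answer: -227/25 - I*sqrt(5)/20 ≈ -9.08 - 0.1118*I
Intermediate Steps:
p(m, Q) = 20
F = I*sqrt(5) (F = sqrt(11 - 16) = sqrt(-5) = I*sqrt(5) ≈ 2.2361*I)
E(G, d) = -35 + G (E(G, d) = (-19 + G) - 16 = -35 + G)
K(w, s) = s - I*sqrt(5)
464/E(-15, -63) + K(-52, 4)/p(58, -32) = 464/(-35 - 15) + (4 - I*sqrt(5))/20 = 464/(-50) + (4 - I*sqrt(5))*(1/20) = 464*(-1/50) + (1/5 - I*sqrt(5)/20) = -232/25 + (1/5 - I*sqrt(5)/20) = -227/25 - I*sqrt(5)/20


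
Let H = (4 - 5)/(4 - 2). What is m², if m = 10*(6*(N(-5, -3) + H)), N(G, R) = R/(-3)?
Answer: 900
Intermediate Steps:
N(G, R) = -R/3 (N(G, R) = R*(-⅓) = -R/3)
H = -½ (H = -1/2 = -1*½ = -½ ≈ -0.50000)
m = 30 (m = 10*(6*(-⅓*(-3) - ½)) = 10*(6*(1 - ½)) = 10*(6*(½)) = 10*3 = 30)
m² = 30² = 900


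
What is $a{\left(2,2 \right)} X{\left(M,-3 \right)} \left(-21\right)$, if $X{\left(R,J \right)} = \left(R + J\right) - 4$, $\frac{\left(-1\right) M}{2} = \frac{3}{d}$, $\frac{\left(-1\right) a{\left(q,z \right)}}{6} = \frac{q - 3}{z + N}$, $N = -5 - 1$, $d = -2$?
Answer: $-126$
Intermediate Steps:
$N = -6$ ($N = -5 - 1 = -6$)
$a{\left(q,z \right)} = - \frac{6 \left(-3 + q\right)}{-6 + z}$ ($a{\left(q,z \right)} = - 6 \frac{q - 3}{z - 6} = - 6 \frac{-3 + q}{-6 + z} = - \frac{6 \left(-3 + q\right)}{-6 + z}$)
$M = 3$ ($M = - 2 \frac{3}{-2} = - 2 \cdot 3 \left(- \frac{1}{2}\right) = \left(-2\right) \left(- \frac{3}{2}\right) = 3$)
$X{\left(R,J \right)} = -4 + J + R$ ($X{\left(R,J \right)} = \left(J + R\right) - 4 = -4 + J + R$)
$a{\left(2,2 \right)} X{\left(M,-3 \right)} \left(-21\right) = \frac{6 \left(3 - 2\right)}{-6 + 2} \left(-4 - 3 + 3\right) \left(-21\right) = \frac{6 \left(3 - 2\right)}{-4} \left(-4\right) \left(-21\right) = 6 \left(- \frac{1}{4}\right) 1 \left(-4\right) \left(-21\right) = \left(- \frac{3}{2}\right) \left(-4\right) \left(-21\right) = 6 \left(-21\right) = -126$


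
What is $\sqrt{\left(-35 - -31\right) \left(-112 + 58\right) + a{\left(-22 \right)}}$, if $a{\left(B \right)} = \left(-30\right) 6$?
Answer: $6$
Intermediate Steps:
$a{\left(B \right)} = -180$
$\sqrt{\left(-35 - -31\right) \left(-112 + 58\right) + a{\left(-22 \right)}} = \sqrt{\left(-35 - -31\right) \left(-112 + 58\right) - 180} = \sqrt{\left(-35 + 31\right) \left(-54\right) - 180} = \sqrt{\left(-4\right) \left(-54\right) - 180} = \sqrt{216 - 180} = \sqrt{36} = 6$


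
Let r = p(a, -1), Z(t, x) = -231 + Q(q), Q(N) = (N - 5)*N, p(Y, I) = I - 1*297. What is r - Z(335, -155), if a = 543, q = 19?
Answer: -333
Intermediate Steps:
p(Y, I) = -297 + I (p(Y, I) = I - 297 = -297 + I)
Q(N) = N*(-5 + N) (Q(N) = (-5 + N)*N = N*(-5 + N))
Z(t, x) = 35 (Z(t, x) = -231 + 19*(-5 + 19) = -231 + 19*14 = -231 + 266 = 35)
r = -298 (r = -297 - 1 = -298)
r - Z(335, -155) = -298 - 1*35 = -298 - 35 = -333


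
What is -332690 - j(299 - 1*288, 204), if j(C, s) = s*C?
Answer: -334934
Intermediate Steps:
j(C, s) = C*s
-332690 - j(299 - 1*288, 204) = -332690 - (299 - 1*288)*204 = -332690 - (299 - 288)*204 = -332690 - 11*204 = -332690 - 1*2244 = -332690 - 2244 = -334934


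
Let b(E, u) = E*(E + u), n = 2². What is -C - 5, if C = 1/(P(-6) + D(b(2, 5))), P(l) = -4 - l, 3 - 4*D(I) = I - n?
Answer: -9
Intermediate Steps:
n = 4
D(I) = 7/4 - I/4 (D(I) = ¾ - (I - 1*4)/4 = ¾ - (I - 4)/4 = ¾ - (-4 + I)/4 = ¾ + (1 - I/4) = 7/4 - I/4)
C = 4 (C = 1/((-4 - 1*(-6)) + (7/4 - (2 + 5)/2)) = 1/((-4 + 6) + (7/4 - 7/2)) = 1/(2 + (7/4 - ¼*14)) = 1/(2 + (7/4 - 7/2)) = 1/(2 - 7/4) = 1/(¼) = 4)
-C - 5 = -1*4 - 5 = -4 - 5 = -9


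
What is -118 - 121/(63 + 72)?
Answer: -16051/135 ≈ -118.90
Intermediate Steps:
-118 - 121/(63 + 72) = -118 - 121/135 = -16051/135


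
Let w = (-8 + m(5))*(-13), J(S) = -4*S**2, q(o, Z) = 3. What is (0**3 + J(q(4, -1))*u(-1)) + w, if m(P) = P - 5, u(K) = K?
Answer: 140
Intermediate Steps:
m(P) = -5 + P
w = 104 (w = (-8 + (-5 + 5))*(-13) = (-8 + 0)*(-13) = -8*(-13) = 104)
(0**3 + J(q(4, -1))*u(-1)) + w = (0**3 - 4*3**2*(-1)) + 104 = (0 - 4*9*(-1)) + 104 = (0 - 36*(-1)) + 104 = (0 + 36) + 104 = 36 + 104 = 140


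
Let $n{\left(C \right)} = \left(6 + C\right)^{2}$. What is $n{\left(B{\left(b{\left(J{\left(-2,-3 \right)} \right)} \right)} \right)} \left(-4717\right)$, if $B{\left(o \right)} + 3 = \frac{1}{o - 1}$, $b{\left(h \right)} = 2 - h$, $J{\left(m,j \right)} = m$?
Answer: $- \frac{471700}{9} \approx -52411.0$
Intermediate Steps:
$B{\left(o \right)} = -3 + \frac{1}{-1 + o}$ ($B{\left(o \right)} = -3 + \frac{1}{o - 1} = -3 + \frac{1}{-1 + o}$)
$n{\left(B{\left(b{\left(J{\left(-2,-3 \right)} \right)} \right)} \right)} \left(-4717\right) = \left(6 + \frac{4 - 3 \left(2 - -2\right)}{-1 + \left(2 - -2\right)}\right)^{2} \left(-4717\right) = \left(6 + \frac{4 - 3 \left(2 + 2\right)}{-1 + \left(2 + 2\right)}\right)^{2} \left(-4717\right) = \left(6 + \frac{4 - 12}{-1 + 4}\right)^{2} \left(-4717\right) = \left(6 + \frac{4 - 12}{3}\right)^{2} \left(-4717\right) = \left(6 + \frac{1}{3} \left(-8\right)\right)^{2} \left(-4717\right) = \left(6 - \frac{8}{3}\right)^{2} \left(-4717\right) = \left(\frac{10}{3}\right)^{2} \left(-4717\right) = \frac{100}{9} \left(-4717\right) = - \frac{471700}{9}$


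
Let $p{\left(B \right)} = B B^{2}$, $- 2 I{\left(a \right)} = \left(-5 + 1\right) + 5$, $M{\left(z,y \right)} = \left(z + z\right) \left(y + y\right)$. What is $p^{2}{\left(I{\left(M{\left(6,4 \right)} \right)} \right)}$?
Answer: $\frac{1}{64} \approx 0.015625$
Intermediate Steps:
$M{\left(z,y \right)} = 4 y z$ ($M{\left(z,y \right)} = 2 z 2 y = 4 y z$)
$I{\left(a \right)} = - \frac{1}{2}$ ($I{\left(a \right)} = - \frac{\left(-5 + 1\right) + 5}{2} = - \frac{-4 + 5}{2} = \left(- \frac{1}{2}\right) 1 = - \frac{1}{2}$)
$p{\left(B \right)} = B^{3}$
$p^{2}{\left(I{\left(M{\left(6,4 \right)} \right)} \right)} = \left(\left(- \frac{1}{2}\right)^{3}\right)^{2} = \left(- \frac{1}{8}\right)^{2} = \frac{1}{64}$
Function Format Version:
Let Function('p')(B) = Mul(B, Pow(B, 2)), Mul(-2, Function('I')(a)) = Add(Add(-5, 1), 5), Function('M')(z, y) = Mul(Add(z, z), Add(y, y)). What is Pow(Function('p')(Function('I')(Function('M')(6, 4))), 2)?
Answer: Rational(1, 64) ≈ 0.015625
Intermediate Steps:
Function('M')(z, y) = Mul(4, y, z) (Function('M')(z, y) = Mul(Mul(2, z), Mul(2, y)) = Mul(4, y, z))
Function('I')(a) = Rational(-1, 2) (Function('I')(a) = Mul(Rational(-1, 2), Add(Add(-5, 1), 5)) = Mul(Rational(-1, 2), Add(-4, 5)) = Mul(Rational(-1, 2), 1) = Rational(-1, 2))
Function('p')(B) = Pow(B, 3)
Pow(Function('p')(Function('I')(Function('M')(6, 4))), 2) = Pow(Pow(Rational(-1, 2), 3), 2) = Pow(Rational(-1, 8), 2) = Rational(1, 64)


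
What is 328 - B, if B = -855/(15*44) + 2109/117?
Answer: 534139/1716 ≈ 311.27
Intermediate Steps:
B = 28709/1716 (B = -855/660 + 2109*(1/117) = -855*1/660 + 703/39 = -57/44 + 703/39 = 28709/1716 ≈ 16.730)
328 - B = 328 - 1*28709/1716 = 328 - 28709/1716 = 534139/1716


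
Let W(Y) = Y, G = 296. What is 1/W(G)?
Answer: 1/296 ≈ 0.0033784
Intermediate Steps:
1/W(G) = 1/296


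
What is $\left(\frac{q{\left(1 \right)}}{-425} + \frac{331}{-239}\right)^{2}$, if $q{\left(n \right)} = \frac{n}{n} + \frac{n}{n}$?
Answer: $\frac{19924169409}{10317480625} \approx 1.9311$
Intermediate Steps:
$q{\left(n \right)} = 2$ ($q{\left(n \right)} = 1 + 1 = 2$)
$\left(\frac{q{\left(1 \right)}}{-425} + \frac{331}{-239}\right)^{2} = \left(\frac{2}{-425} + \frac{331}{-239}\right)^{2} = \left(2 \left(- \frac{1}{425}\right) + 331 \left(- \frac{1}{239}\right)\right)^{2} = \left(- \frac{2}{425} - \frac{331}{239}\right)^{2} = \left(- \frac{141153}{101575}\right)^{2} = \frac{19924169409}{10317480625}$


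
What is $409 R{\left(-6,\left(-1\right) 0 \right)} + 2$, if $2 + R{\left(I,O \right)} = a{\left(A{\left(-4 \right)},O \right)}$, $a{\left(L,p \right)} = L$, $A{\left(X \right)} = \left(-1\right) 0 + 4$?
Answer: $820$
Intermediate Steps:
$A{\left(X \right)} = 4$ ($A{\left(X \right)} = 0 + 4 = 4$)
$R{\left(I,O \right)} = 2$ ($R{\left(I,O \right)} = -2 + 4 = 2$)
$409 R{\left(-6,\left(-1\right) 0 \right)} + 2 = 409 \cdot 2 + 2 = 818 + 2 = 820$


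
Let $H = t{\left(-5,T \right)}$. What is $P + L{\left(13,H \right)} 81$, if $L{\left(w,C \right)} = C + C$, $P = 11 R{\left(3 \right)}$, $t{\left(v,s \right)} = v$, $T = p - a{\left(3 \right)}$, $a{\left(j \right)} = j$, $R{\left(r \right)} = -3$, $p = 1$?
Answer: $-843$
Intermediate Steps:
$T = -2$ ($T = 1 - 3 = -2$)
$H = -5$
$P = -33$ ($P = 11 \left(-3\right) = -33$)
$L{\left(w,C \right)} = 2 C$
$P + L{\left(13,H \right)} 81 = -33 + 2 \left(-5\right) 81 = -33 - 810 = -843$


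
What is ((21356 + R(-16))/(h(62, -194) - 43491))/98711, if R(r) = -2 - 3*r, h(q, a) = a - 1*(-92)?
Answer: -7134/1434369541 ≈ -4.9736e-6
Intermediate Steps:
h(q, a) = 92 + a (h(q, a) = a + 92 = 92 + a)
((21356 + R(-16))/(h(62, -194) - 43491))/98711 = ((21356 + (-2 - 3*(-16)))/((92 - 194) - 43491))/98711 = ((21356 + (-2 + 48))/(-102 - 43491))*(1/98711) = ((21356 + 46)/(-43593))*(1/98711) = (21402*(-1/43593))*(1/98711) = -7134/14531*1/98711 = -7134/1434369541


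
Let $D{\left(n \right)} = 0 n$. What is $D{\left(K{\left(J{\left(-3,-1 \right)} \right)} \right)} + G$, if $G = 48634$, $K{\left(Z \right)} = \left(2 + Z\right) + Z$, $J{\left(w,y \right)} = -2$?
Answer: $48634$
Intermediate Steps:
$K{\left(Z \right)} = 2 + 2 Z$
$D{\left(n \right)} = 0$
$D{\left(K{\left(J{\left(-3,-1 \right)} \right)} \right)} + G = 0 + 48634 = 48634$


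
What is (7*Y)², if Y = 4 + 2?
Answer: 1764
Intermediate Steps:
Y = 6
(7*Y)² = (7*6)² = 42² = 1764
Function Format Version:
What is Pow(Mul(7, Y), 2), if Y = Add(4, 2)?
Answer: 1764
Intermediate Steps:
Y = 6
Pow(Mul(7, Y), 2) = Pow(Mul(7, 6), 2) = Pow(42, 2) = 1764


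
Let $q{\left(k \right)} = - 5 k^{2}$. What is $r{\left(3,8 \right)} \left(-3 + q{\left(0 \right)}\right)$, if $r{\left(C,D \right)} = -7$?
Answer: $21$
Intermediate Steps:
$r{\left(3,8 \right)} \left(-3 + q{\left(0 \right)}\right) = - 7 \left(-3 - 5 \cdot 0^{2}\right) = - 7 \left(-3 - 0\right) = - 7 \left(-3 + 0\right) = \left(-7\right) \left(-3\right) = 21$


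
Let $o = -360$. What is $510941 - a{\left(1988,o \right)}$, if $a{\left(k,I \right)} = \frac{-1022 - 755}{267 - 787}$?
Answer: $\frac{265687543}{520} \approx 5.1094 \cdot 10^{5}$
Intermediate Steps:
$a{\left(k,I \right)} = \frac{1777}{520}$ ($a{\left(k,I \right)} = - \frac{1777}{-520} = \left(-1777\right) \left(- \frac{1}{520}\right) = \frac{1777}{520}$)
$510941 - a{\left(1988,o \right)} = 510941 - \frac{1777}{520} = \frac{265687543}{520}$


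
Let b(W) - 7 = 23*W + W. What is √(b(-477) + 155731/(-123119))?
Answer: I*√173445148294990/123119 ≈ 106.97*I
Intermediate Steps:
b(W) = 7 + 24*W (b(W) = 7 + (23*W + W) = 7 + 24*W)
√(b(-477) + 155731/(-123119)) = √((7 + 24*(-477)) + 155731/(-123119)) = √((7 - 11448) + 155731*(-1/123119)) = √(-11441 - 155731/123119) = √(-1408760210/123119) = I*√173445148294990/123119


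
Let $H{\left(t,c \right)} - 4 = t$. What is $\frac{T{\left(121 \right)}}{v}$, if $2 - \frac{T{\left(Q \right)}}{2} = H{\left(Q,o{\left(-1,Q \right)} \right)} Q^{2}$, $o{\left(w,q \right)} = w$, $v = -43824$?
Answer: $\frac{610041}{7304} \approx 83.521$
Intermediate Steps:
$H{\left(t,c \right)} = 4 + t$
$T{\left(Q \right)} = 4 - 2 Q^{2} \left(4 + Q\right)$ ($T{\left(Q \right)} = 4 - 2 \left(4 + Q\right) Q^{2} = 4 - 2 Q^{2} \left(4 + Q\right)$)
$\frac{T{\left(121 \right)}}{v} = \frac{4 - 2 \cdot 121^{2} \left(4 + 121\right)}{-43824} = \left(4 - 29282 \cdot 125\right) \left(- \frac{1}{43824}\right) = \left(4 - 3660250\right) \left(- \frac{1}{43824}\right) = \left(-3660246\right) \left(- \frac{1}{43824}\right) = \frac{610041}{7304}$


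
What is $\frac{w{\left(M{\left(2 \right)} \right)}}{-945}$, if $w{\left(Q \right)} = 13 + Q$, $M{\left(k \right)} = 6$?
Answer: $- \frac{19}{945} \approx -0.020106$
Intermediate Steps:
$\frac{w{\left(M{\left(2 \right)} \right)}}{-945} = \frac{13 + 6}{-945} = 19 \left(- \frac{1}{945}\right) = - \frac{19}{945}$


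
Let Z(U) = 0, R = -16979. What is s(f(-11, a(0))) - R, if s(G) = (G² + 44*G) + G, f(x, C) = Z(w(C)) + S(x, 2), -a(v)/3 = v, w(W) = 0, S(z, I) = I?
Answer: 17073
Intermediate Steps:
a(v) = -3*v
f(x, C) = 2 (f(x, C) = 0 + 2 = 2)
s(G) = G² + 45*G
s(f(-11, a(0))) - R = 2*(45 + 2) - 1*(-16979) = 2*47 + 16979 = 94 + 16979 = 17073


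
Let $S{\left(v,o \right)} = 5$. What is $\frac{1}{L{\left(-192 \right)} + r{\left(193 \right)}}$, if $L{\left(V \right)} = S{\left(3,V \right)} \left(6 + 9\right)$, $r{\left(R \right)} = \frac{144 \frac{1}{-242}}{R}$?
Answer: $\frac{23353}{1751403} \approx 0.013334$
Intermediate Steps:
$r{\left(R \right)} = - \frac{72}{121 R}$ ($r{\left(R \right)} = \frac{144 \left(- \frac{1}{242}\right)}{R} = - \frac{72}{121 R}$)
$L{\left(V \right)} = 75$ ($L{\left(V \right)} = 5 \left(6 + 9\right) = 5 \cdot 15 = 75$)
$\frac{1}{L{\left(-192 \right)} + r{\left(193 \right)}} = \frac{1}{75 - \frac{72}{121 \cdot 193}} = \frac{1}{75 - \frac{72}{23353}} = \frac{1}{\frac{1751403}{23353}} = \frac{23353}{1751403}$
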